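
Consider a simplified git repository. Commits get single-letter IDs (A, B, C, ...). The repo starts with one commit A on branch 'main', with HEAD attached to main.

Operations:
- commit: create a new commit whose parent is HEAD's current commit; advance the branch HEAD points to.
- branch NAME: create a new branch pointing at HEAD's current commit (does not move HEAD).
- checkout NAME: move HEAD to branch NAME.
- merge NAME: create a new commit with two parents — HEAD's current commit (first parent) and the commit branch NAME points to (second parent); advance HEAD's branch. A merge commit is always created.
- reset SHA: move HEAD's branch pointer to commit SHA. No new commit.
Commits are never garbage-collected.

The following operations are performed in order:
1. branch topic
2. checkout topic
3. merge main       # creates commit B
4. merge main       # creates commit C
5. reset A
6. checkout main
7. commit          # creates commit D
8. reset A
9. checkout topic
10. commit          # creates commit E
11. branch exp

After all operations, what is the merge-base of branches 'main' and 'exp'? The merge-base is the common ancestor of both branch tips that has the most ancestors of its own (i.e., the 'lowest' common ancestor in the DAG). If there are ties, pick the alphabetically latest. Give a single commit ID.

Answer: A

Derivation:
After op 1 (branch): HEAD=main@A [main=A topic=A]
After op 2 (checkout): HEAD=topic@A [main=A topic=A]
After op 3 (merge): HEAD=topic@B [main=A topic=B]
After op 4 (merge): HEAD=topic@C [main=A topic=C]
After op 5 (reset): HEAD=topic@A [main=A topic=A]
After op 6 (checkout): HEAD=main@A [main=A topic=A]
After op 7 (commit): HEAD=main@D [main=D topic=A]
After op 8 (reset): HEAD=main@A [main=A topic=A]
After op 9 (checkout): HEAD=topic@A [main=A topic=A]
After op 10 (commit): HEAD=topic@E [main=A topic=E]
After op 11 (branch): HEAD=topic@E [exp=E main=A topic=E]
ancestors(main=A): ['A']
ancestors(exp=E): ['A', 'E']
common: ['A']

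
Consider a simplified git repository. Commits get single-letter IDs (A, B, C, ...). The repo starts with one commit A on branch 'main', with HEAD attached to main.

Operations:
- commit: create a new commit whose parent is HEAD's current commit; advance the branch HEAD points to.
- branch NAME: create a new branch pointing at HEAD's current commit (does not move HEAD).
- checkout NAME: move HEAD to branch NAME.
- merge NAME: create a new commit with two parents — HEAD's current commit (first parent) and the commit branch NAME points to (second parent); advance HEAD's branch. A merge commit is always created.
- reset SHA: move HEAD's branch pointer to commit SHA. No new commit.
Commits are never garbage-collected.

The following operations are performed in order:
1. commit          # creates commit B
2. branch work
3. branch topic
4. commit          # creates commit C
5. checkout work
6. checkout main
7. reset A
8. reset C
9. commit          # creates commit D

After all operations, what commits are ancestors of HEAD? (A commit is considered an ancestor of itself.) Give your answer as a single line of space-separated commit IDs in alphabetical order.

Answer: A B C D

Derivation:
After op 1 (commit): HEAD=main@B [main=B]
After op 2 (branch): HEAD=main@B [main=B work=B]
After op 3 (branch): HEAD=main@B [main=B topic=B work=B]
After op 4 (commit): HEAD=main@C [main=C topic=B work=B]
After op 5 (checkout): HEAD=work@B [main=C topic=B work=B]
After op 6 (checkout): HEAD=main@C [main=C topic=B work=B]
After op 7 (reset): HEAD=main@A [main=A topic=B work=B]
After op 8 (reset): HEAD=main@C [main=C topic=B work=B]
After op 9 (commit): HEAD=main@D [main=D topic=B work=B]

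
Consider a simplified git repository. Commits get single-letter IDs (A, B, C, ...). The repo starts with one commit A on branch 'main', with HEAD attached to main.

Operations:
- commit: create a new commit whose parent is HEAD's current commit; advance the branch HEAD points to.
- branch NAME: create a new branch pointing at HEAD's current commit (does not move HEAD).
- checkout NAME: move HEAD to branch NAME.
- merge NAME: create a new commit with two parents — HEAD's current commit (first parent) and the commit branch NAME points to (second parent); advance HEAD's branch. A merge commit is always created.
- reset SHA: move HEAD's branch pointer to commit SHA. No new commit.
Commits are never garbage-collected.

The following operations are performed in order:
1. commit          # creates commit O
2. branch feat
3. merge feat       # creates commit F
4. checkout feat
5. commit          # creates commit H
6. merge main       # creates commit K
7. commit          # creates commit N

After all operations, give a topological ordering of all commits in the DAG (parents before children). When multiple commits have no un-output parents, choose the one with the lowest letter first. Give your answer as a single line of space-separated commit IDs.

Answer: A O F H K N

Derivation:
After op 1 (commit): HEAD=main@O [main=O]
After op 2 (branch): HEAD=main@O [feat=O main=O]
After op 3 (merge): HEAD=main@F [feat=O main=F]
After op 4 (checkout): HEAD=feat@O [feat=O main=F]
After op 5 (commit): HEAD=feat@H [feat=H main=F]
After op 6 (merge): HEAD=feat@K [feat=K main=F]
After op 7 (commit): HEAD=feat@N [feat=N main=F]
commit A: parents=[]
commit F: parents=['O', 'O']
commit H: parents=['O']
commit K: parents=['H', 'F']
commit N: parents=['K']
commit O: parents=['A']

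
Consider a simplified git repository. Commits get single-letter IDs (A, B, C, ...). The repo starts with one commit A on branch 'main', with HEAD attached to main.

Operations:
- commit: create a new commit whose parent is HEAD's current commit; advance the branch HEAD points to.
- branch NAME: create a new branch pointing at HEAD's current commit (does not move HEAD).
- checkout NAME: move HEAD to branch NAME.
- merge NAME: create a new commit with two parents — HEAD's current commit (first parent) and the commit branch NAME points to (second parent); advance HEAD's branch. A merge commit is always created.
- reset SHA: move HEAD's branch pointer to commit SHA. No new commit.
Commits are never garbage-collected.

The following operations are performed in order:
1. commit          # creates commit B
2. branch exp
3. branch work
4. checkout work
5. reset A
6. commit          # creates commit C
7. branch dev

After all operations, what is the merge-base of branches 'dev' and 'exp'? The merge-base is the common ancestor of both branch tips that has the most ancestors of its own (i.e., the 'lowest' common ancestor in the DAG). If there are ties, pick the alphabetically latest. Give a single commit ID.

After op 1 (commit): HEAD=main@B [main=B]
After op 2 (branch): HEAD=main@B [exp=B main=B]
After op 3 (branch): HEAD=main@B [exp=B main=B work=B]
After op 4 (checkout): HEAD=work@B [exp=B main=B work=B]
After op 5 (reset): HEAD=work@A [exp=B main=B work=A]
After op 6 (commit): HEAD=work@C [exp=B main=B work=C]
After op 7 (branch): HEAD=work@C [dev=C exp=B main=B work=C]
ancestors(dev=C): ['A', 'C']
ancestors(exp=B): ['A', 'B']
common: ['A']

Answer: A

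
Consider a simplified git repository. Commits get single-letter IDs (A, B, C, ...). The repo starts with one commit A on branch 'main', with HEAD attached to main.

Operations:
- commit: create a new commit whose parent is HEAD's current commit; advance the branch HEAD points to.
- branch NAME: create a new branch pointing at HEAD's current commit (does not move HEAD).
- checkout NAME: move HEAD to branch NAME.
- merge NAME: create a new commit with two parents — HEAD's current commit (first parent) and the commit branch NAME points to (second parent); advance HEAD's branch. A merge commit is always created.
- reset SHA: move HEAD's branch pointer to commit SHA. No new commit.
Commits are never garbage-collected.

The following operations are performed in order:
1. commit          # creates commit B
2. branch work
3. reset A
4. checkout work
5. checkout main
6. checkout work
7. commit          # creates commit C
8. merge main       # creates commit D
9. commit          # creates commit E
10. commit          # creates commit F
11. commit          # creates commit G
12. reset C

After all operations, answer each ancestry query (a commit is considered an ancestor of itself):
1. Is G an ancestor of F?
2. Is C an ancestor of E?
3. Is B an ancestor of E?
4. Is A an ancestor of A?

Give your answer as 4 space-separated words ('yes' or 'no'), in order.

After op 1 (commit): HEAD=main@B [main=B]
After op 2 (branch): HEAD=main@B [main=B work=B]
After op 3 (reset): HEAD=main@A [main=A work=B]
After op 4 (checkout): HEAD=work@B [main=A work=B]
After op 5 (checkout): HEAD=main@A [main=A work=B]
After op 6 (checkout): HEAD=work@B [main=A work=B]
After op 7 (commit): HEAD=work@C [main=A work=C]
After op 8 (merge): HEAD=work@D [main=A work=D]
After op 9 (commit): HEAD=work@E [main=A work=E]
After op 10 (commit): HEAD=work@F [main=A work=F]
After op 11 (commit): HEAD=work@G [main=A work=G]
After op 12 (reset): HEAD=work@C [main=A work=C]
ancestors(F) = {A,B,C,D,E,F}; G in? no
ancestors(E) = {A,B,C,D,E}; C in? yes
ancestors(E) = {A,B,C,D,E}; B in? yes
ancestors(A) = {A}; A in? yes

Answer: no yes yes yes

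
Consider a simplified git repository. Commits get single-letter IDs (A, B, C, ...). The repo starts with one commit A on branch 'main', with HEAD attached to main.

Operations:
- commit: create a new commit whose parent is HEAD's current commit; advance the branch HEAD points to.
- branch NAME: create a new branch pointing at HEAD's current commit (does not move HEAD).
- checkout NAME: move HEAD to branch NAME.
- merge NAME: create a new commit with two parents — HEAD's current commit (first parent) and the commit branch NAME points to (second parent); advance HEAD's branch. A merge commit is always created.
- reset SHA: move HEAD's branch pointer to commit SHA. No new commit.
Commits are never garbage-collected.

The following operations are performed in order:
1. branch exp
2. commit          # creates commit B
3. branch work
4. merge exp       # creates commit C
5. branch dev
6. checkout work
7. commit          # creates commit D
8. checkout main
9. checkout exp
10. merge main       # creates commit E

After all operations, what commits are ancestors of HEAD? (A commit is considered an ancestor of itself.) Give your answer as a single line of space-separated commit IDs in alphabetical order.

Answer: A B C E

Derivation:
After op 1 (branch): HEAD=main@A [exp=A main=A]
After op 2 (commit): HEAD=main@B [exp=A main=B]
After op 3 (branch): HEAD=main@B [exp=A main=B work=B]
After op 4 (merge): HEAD=main@C [exp=A main=C work=B]
After op 5 (branch): HEAD=main@C [dev=C exp=A main=C work=B]
After op 6 (checkout): HEAD=work@B [dev=C exp=A main=C work=B]
After op 7 (commit): HEAD=work@D [dev=C exp=A main=C work=D]
After op 8 (checkout): HEAD=main@C [dev=C exp=A main=C work=D]
After op 9 (checkout): HEAD=exp@A [dev=C exp=A main=C work=D]
After op 10 (merge): HEAD=exp@E [dev=C exp=E main=C work=D]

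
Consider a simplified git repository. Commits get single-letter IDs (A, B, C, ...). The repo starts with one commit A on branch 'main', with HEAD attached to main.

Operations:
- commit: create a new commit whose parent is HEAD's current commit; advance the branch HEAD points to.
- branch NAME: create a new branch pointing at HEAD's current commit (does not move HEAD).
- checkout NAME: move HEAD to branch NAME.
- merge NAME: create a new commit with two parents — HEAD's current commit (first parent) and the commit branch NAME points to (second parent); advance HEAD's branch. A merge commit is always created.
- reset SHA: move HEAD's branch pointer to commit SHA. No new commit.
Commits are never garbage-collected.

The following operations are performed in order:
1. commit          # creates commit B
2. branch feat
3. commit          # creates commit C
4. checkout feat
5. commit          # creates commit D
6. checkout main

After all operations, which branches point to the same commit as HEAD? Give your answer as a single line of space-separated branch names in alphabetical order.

After op 1 (commit): HEAD=main@B [main=B]
After op 2 (branch): HEAD=main@B [feat=B main=B]
After op 3 (commit): HEAD=main@C [feat=B main=C]
After op 4 (checkout): HEAD=feat@B [feat=B main=C]
After op 5 (commit): HEAD=feat@D [feat=D main=C]
After op 6 (checkout): HEAD=main@C [feat=D main=C]

Answer: main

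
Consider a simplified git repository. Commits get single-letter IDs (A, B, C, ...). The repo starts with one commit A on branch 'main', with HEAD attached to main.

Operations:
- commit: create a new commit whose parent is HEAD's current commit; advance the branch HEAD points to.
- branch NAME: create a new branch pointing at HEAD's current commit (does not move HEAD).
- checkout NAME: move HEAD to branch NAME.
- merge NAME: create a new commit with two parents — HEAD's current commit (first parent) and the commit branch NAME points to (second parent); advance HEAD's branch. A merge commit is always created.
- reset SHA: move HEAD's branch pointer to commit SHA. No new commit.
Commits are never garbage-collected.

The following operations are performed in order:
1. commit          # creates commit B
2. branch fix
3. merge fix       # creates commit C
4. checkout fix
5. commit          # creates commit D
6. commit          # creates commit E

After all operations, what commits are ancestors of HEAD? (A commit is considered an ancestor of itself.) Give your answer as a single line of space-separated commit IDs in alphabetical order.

After op 1 (commit): HEAD=main@B [main=B]
After op 2 (branch): HEAD=main@B [fix=B main=B]
After op 3 (merge): HEAD=main@C [fix=B main=C]
After op 4 (checkout): HEAD=fix@B [fix=B main=C]
After op 5 (commit): HEAD=fix@D [fix=D main=C]
After op 6 (commit): HEAD=fix@E [fix=E main=C]

Answer: A B D E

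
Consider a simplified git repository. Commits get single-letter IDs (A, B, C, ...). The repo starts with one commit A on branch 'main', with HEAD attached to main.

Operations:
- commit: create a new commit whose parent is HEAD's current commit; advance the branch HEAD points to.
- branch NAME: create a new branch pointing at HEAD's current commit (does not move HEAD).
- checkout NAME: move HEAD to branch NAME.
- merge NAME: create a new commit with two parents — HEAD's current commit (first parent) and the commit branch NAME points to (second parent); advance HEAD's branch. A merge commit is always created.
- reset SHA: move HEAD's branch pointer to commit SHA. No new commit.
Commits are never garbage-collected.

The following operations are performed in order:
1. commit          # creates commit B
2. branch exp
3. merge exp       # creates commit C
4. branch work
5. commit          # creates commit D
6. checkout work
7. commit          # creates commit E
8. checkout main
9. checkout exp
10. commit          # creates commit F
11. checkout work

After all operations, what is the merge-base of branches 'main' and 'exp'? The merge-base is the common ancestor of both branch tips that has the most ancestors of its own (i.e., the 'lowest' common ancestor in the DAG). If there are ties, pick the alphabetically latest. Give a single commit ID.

After op 1 (commit): HEAD=main@B [main=B]
After op 2 (branch): HEAD=main@B [exp=B main=B]
After op 3 (merge): HEAD=main@C [exp=B main=C]
After op 4 (branch): HEAD=main@C [exp=B main=C work=C]
After op 5 (commit): HEAD=main@D [exp=B main=D work=C]
After op 6 (checkout): HEAD=work@C [exp=B main=D work=C]
After op 7 (commit): HEAD=work@E [exp=B main=D work=E]
After op 8 (checkout): HEAD=main@D [exp=B main=D work=E]
After op 9 (checkout): HEAD=exp@B [exp=B main=D work=E]
After op 10 (commit): HEAD=exp@F [exp=F main=D work=E]
After op 11 (checkout): HEAD=work@E [exp=F main=D work=E]
ancestors(main=D): ['A', 'B', 'C', 'D']
ancestors(exp=F): ['A', 'B', 'F']
common: ['A', 'B']

Answer: B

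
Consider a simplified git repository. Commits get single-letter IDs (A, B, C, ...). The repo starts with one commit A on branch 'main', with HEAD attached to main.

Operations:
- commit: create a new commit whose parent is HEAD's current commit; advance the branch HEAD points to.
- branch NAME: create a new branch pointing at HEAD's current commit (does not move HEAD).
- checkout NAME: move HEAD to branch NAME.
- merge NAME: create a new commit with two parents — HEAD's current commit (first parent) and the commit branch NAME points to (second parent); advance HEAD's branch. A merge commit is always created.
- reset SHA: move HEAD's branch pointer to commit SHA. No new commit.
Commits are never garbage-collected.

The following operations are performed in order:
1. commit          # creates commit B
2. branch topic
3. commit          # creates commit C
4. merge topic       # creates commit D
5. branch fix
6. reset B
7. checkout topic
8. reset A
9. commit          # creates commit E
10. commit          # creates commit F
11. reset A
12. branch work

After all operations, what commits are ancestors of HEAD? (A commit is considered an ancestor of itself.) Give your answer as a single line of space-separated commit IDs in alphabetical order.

After op 1 (commit): HEAD=main@B [main=B]
After op 2 (branch): HEAD=main@B [main=B topic=B]
After op 3 (commit): HEAD=main@C [main=C topic=B]
After op 4 (merge): HEAD=main@D [main=D topic=B]
After op 5 (branch): HEAD=main@D [fix=D main=D topic=B]
After op 6 (reset): HEAD=main@B [fix=D main=B topic=B]
After op 7 (checkout): HEAD=topic@B [fix=D main=B topic=B]
After op 8 (reset): HEAD=topic@A [fix=D main=B topic=A]
After op 9 (commit): HEAD=topic@E [fix=D main=B topic=E]
After op 10 (commit): HEAD=topic@F [fix=D main=B topic=F]
After op 11 (reset): HEAD=topic@A [fix=D main=B topic=A]
After op 12 (branch): HEAD=topic@A [fix=D main=B topic=A work=A]

Answer: A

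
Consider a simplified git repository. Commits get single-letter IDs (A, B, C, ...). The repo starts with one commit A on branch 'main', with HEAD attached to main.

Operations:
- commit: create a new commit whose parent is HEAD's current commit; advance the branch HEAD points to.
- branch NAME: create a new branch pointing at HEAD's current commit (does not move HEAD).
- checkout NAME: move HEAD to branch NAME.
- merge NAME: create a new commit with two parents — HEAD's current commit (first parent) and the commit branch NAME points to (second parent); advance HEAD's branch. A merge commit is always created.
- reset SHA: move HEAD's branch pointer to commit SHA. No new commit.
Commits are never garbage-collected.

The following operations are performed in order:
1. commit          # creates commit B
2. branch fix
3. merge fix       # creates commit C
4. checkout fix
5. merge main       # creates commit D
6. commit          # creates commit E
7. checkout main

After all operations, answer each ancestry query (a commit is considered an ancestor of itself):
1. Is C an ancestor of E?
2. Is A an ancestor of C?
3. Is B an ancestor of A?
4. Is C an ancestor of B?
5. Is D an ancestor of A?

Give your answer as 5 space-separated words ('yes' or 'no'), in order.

Answer: yes yes no no no

Derivation:
After op 1 (commit): HEAD=main@B [main=B]
After op 2 (branch): HEAD=main@B [fix=B main=B]
After op 3 (merge): HEAD=main@C [fix=B main=C]
After op 4 (checkout): HEAD=fix@B [fix=B main=C]
After op 5 (merge): HEAD=fix@D [fix=D main=C]
After op 6 (commit): HEAD=fix@E [fix=E main=C]
After op 7 (checkout): HEAD=main@C [fix=E main=C]
ancestors(E) = {A,B,C,D,E}; C in? yes
ancestors(C) = {A,B,C}; A in? yes
ancestors(A) = {A}; B in? no
ancestors(B) = {A,B}; C in? no
ancestors(A) = {A}; D in? no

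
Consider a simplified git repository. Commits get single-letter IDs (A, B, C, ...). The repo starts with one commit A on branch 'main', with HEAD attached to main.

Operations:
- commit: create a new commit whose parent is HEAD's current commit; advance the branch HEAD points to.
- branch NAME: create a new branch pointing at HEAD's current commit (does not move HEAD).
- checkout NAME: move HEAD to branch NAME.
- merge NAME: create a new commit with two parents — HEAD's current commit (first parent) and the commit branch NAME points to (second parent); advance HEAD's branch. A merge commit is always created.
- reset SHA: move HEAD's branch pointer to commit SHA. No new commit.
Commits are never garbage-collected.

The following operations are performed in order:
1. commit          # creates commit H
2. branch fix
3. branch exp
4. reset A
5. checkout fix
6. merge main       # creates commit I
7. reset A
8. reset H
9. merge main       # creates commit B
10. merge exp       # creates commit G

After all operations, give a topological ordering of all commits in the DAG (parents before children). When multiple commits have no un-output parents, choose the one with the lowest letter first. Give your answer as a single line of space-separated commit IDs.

After op 1 (commit): HEAD=main@H [main=H]
After op 2 (branch): HEAD=main@H [fix=H main=H]
After op 3 (branch): HEAD=main@H [exp=H fix=H main=H]
After op 4 (reset): HEAD=main@A [exp=H fix=H main=A]
After op 5 (checkout): HEAD=fix@H [exp=H fix=H main=A]
After op 6 (merge): HEAD=fix@I [exp=H fix=I main=A]
After op 7 (reset): HEAD=fix@A [exp=H fix=A main=A]
After op 8 (reset): HEAD=fix@H [exp=H fix=H main=A]
After op 9 (merge): HEAD=fix@B [exp=H fix=B main=A]
After op 10 (merge): HEAD=fix@G [exp=H fix=G main=A]
commit A: parents=[]
commit B: parents=['H', 'A']
commit G: parents=['B', 'H']
commit H: parents=['A']
commit I: parents=['H', 'A']

Answer: A H B G I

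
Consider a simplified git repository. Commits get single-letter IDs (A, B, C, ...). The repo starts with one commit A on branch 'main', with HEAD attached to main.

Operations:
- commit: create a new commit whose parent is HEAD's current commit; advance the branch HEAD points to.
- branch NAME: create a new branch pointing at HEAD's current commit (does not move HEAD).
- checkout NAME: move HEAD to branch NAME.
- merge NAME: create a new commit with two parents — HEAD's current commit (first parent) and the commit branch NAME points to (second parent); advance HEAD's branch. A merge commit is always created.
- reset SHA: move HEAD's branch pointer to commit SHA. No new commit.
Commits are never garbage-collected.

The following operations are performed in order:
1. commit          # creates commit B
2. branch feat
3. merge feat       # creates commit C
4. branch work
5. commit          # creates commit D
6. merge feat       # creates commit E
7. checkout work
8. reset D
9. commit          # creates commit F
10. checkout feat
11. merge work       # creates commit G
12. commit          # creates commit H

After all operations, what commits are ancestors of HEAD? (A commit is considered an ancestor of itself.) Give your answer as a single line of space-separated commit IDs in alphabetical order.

Answer: A B C D F G H

Derivation:
After op 1 (commit): HEAD=main@B [main=B]
After op 2 (branch): HEAD=main@B [feat=B main=B]
After op 3 (merge): HEAD=main@C [feat=B main=C]
After op 4 (branch): HEAD=main@C [feat=B main=C work=C]
After op 5 (commit): HEAD=main@D [feat=B main=D work=C]
After op 6 (merge): HEAD=main@E [feat=B main=E work=C]
After op 7 (checkout): HEAD=work@C [feat=B main=E work=C]
After op 8 (reset): HEAD=work@D [feat=B main=E work=D]
After op 9 (commit): HEAD=work@F [feat=B main=E work=F]
After op 10 (checkout): HEAD=feat@B [feat=B main=E work=F]
After op 11 (merge): HEAD=feat@G [feat=G main=E work=F]
After op 12 (commit): HEAD=feat@H [feat=H main=E work=F]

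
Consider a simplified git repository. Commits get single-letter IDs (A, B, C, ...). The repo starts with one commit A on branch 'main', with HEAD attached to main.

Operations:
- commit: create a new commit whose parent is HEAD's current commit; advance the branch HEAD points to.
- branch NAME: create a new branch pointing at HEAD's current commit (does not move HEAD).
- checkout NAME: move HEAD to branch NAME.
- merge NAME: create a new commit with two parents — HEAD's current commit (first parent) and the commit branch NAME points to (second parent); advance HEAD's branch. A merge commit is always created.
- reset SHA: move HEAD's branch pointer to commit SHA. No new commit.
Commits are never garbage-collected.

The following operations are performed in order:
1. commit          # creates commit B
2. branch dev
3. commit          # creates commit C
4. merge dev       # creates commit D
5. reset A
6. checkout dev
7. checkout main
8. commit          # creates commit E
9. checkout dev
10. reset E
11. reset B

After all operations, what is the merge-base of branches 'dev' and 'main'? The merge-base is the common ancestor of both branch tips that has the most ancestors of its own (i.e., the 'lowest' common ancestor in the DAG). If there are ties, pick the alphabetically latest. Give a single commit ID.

Answer: A

Derivation:
After op 1 (commit): HEAD=main@B [main=B]
After op 2 (branch): HEAD=main@B [dev=B main=B]
After op 3 (commit): HEAD=main@C [dev=B main=C]
After op 4 (merge): HEAD=main@D [dev=B main=D]
After op 5 (reset): HEAD=main@A [dev=B main=A]
After op 6 (checkout): HEAD=dev@B [dev=B main=A]
After op 7 (checkout): HEAD=main@A [dev=B main=A]
After op 8 (commit): HEAD=main@E [dev=B main=E]
After op 9 (checkout): HEAD=dev@B [dev=B main=E]
After op 10 (reset): HEAD=dev@E [dev=E main=E]
After op 11 (reset): HEAD=dev@B [dev=B main=E]
ancestors(dev=B): ['A', 'B']
ancestors(main=E): ['A', 'E']
common: ['A']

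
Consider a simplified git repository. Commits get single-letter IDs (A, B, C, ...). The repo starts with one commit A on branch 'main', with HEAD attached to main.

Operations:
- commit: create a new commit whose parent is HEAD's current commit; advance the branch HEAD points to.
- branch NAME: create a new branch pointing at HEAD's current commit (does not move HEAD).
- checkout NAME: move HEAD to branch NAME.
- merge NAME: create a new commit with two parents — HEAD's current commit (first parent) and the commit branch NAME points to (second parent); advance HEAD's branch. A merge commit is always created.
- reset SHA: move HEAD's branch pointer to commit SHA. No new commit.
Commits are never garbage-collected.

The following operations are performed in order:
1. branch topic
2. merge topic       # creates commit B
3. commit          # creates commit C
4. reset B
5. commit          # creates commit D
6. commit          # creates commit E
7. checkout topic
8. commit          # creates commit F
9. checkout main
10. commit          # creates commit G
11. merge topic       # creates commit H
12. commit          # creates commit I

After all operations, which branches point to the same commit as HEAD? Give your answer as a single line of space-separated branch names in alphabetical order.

Answer: main

Derivation:
After op 1 (branch): HEAD=main@A [main=A topic=A]
After op 2 (merge): HEAD=main@B [main=B topic=A]
After op 3 (commit): HEAD=main@C [main=C topic=A]
After op 4 (reset): HEAD=main@B [main=B topic=A]
After op 5 (commit): HEAD=main@D [main=D topic=A]
After op 6 (commit): HEAD=main@E [main=E topic=A]
After op 7 (checkout): HEAD=topic@A [main=E topic=A]
After op 8 (commit): HEAD=topic@F [main=E topic=F]
After op 9 (checkout): HEAD=main@E [main=E topic=F]
After op 10 (commit): HEAD=main@G [main=G topic=F]
After op 11 (merge): HEAD=main@H [main=H topic=F]
After op 12 (commit): HEAD=main@I [main=I topic=F]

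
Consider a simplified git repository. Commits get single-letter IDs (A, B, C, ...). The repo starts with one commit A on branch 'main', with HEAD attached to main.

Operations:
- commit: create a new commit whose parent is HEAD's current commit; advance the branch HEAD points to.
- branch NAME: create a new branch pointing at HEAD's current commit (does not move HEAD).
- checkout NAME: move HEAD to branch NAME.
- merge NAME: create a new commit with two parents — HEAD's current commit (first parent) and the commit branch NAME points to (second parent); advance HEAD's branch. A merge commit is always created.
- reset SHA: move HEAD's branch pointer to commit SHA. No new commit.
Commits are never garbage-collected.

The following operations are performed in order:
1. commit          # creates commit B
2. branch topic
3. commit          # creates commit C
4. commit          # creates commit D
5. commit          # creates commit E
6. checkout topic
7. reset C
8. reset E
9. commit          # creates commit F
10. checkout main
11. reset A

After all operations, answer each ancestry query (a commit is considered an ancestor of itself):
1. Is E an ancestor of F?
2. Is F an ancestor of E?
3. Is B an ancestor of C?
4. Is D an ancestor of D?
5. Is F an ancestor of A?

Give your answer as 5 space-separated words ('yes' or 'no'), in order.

Answer: yes no yes yes no

Derivation:
After op 1 (commit): HEAD=main@B [main=B]
After op 2 (branch): HEAD=main@B [main=B topic=B]
After op 3 (commit): HEAD=main@C [main=C topic=B]
After op 4 (commit): HEAD=main@D [main=D topic=B]
After op 5 (commit): HEAD=main@E [main=E topic=B]
After op 6 (checkout): HEAD=topic@B [main=E topic=B]
After op 7 (reset): HEAD=topic@C [main=E topic=C]
After op 8 (reset): HEAD=topic@E [main=E topic=E]
After op 9 (commit): HEAD=topic@F [main=E topic=F]
After op 10 (checkout): HEAD=main@E [main=E topic=F]
After op 11 (reset): HEAD=main@A [main=A topic=F]
ancestors(F) = {A,B,C,D,E,F}; E in? yes
ancestors(E) = {A,B,C,D,E}; F in? no
ancestors(C) = {A,B,C}; B in? yes
ancestors(D) = {A,B,C,D}; D in? yes
ancestors(A) = {A}; F in? no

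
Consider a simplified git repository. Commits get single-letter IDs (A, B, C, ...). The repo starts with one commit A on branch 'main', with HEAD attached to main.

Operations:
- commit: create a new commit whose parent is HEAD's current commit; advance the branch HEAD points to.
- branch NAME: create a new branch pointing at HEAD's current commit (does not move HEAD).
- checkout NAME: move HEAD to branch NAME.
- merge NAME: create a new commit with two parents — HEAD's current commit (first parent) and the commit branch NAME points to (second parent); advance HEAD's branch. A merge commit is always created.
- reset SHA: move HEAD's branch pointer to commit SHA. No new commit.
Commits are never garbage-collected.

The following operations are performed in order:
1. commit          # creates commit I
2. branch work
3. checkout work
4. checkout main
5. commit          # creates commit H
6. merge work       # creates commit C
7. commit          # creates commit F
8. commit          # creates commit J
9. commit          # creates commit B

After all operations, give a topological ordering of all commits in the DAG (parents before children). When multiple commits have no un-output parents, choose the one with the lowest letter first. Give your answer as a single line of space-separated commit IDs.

Answer: A I H C F J B

Derivation:
After op 1 (commit): HEAD=main@I [main=I]
After op 2 (branch): HEAD=main@I [main=I work=I]
After op 3 (checkout): HEAD=work@I [main=I work=I]
After op 4 (checkout): HEAD=main@I [main=I work=I]
After op 5 (commit): HEAD=main@H [main=H work=I]
After op 6 (merge): HEAD=main@C [main=C work=I]
After op 7 (commit): HEAD=main@F [main=F work=I]
After op 8 (commit): HEAD=main@J [main=J work=I]
After op 9 (commit): HEAD=main@B [main=B work=I]
commit A: parents=[]
commit B: parents=['J']
commit C: parents=['H', 'I']
commit F: parents=['C']
commit H: parents=['I']
commit I: parents=['A']
commit J: parents=['F']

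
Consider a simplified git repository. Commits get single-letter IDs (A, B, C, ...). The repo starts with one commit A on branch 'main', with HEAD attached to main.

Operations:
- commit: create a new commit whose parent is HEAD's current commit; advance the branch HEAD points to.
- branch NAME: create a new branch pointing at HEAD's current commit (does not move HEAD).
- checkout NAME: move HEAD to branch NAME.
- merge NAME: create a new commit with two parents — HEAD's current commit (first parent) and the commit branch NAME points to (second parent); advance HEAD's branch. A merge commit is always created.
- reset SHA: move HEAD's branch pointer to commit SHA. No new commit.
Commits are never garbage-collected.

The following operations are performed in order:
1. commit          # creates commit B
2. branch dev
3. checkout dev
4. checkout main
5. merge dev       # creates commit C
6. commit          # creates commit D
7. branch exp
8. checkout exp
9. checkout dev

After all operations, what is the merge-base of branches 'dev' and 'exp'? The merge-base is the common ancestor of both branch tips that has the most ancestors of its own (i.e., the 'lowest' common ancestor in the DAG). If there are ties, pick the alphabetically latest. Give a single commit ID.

After op 1 (commit): HEAD=main@B [main=B]
After op 2 (branch): HEAD=main@B [dev=B main=B]
After op 3 (checkout): HEAD=dev@B [dev=B main=B]
After op 4 (checkout): HEAD=main@B [dev=B main=B]
After op 5 (merge): HEAD=main@C [dev=B main=C]
After op 6 (commit): HEAD=main@D [dev=B main=D]
After op 7 (branch): HEAD=main@D [dev=B exp=D main=D]
After op 8 (checkout): HEAD=exp@D [dev=B exp=D main=D]
After op 9 (checkout): HEAD=dev@B [dev=B exp=D main=D]
ancestors(dev=B): ['A', 'B']
ancestors(exp=D): ['A', 'B', 'C', 'D']
common: ['A', 'B']

Answer: B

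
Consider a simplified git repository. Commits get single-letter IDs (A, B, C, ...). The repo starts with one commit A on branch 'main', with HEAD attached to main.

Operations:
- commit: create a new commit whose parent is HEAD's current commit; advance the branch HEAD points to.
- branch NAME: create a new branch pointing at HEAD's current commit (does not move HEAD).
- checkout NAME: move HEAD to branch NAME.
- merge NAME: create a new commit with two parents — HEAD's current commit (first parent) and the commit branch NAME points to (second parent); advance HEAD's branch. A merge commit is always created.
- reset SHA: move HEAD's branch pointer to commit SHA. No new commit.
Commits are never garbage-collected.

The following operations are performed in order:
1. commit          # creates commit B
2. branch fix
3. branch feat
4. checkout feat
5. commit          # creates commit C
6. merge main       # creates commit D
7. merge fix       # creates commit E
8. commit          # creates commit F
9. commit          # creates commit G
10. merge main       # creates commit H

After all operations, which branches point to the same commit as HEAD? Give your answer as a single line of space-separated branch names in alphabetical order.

After op 1 (commit): HEAD=main@B [main=B]
After op 2 (branch): HEAD=main@B [fix=B main=B]
After op 3 (branch): HEAD=main@B [feat=B fix=B main=B]
After op 4 (checkout): HEAD=feat@B [feat=B fix=B main=B]
After op 5 (commit): HEAD=feat@C [feat=C fix=B main=B]
After op 6 (merge): HEAD=feat@D [feat=D fix=B main=B]
After op 7 (merge): HEAD=feat@E [feat=E fix=B main=B]
After op 8 (commit): HEAD=feat@F [feat=F fix=B main=B]
After op 9 (commit): HEAD=feat@G [feat=G fix=B main=B]
After op 10 (merge): HEAD=feat@H [feat=H fix=B main=B]

Answer: feat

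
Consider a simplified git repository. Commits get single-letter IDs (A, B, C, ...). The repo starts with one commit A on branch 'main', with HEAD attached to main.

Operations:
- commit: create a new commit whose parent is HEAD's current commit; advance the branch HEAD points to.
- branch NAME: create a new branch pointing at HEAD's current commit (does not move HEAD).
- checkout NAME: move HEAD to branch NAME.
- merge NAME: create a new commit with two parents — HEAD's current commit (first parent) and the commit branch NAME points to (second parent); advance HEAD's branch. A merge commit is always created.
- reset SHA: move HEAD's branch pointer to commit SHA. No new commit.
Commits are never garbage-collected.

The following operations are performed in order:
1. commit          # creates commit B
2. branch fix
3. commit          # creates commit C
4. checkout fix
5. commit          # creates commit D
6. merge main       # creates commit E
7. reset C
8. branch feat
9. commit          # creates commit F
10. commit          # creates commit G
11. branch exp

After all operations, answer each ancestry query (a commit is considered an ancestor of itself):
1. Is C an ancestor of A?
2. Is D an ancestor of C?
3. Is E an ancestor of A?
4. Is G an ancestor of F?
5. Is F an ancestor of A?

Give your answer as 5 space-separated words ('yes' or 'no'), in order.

Answer: no no no no no

Derivation:
After op 1 (commit): HEAD=main@B [main=B]
After op 2 (branch): HEAD=main@B [fix=B main=B]
After op 3 (commit): HEAD=main@C [fix=B main=C]
After op 4 (checkout): HEAD=fix@B [fix=B main=C]
After op 5 (commit): HEAD=fix@D [fix=D main=C]
After op 6 (merge): HEAD=fix@E [fix=E main=C]
After op 7 (reset): HEAD=fix@C [fix=C main=C]
After op 8 (branch): HEAD=fix@C [feat=C fix=C main=C]
After op 9 (commit): HEAD=fix@F [feat=C fix=F main=C]
After op 10 (commit): HEAD=fix@G [feat=C fix=G main=C]
After op 11 (branch): HEAD=fix@G [exp=G feat=C fix=G main=C]
ancestors(A) = {A}; C in? no
ancestors(C) = {A,B,C}; D in? no
ancestors(A) = {A}; E in? no
ancestors(F) = {A,B,C,F}; G in? no
ancestors(A) = {A}; F in? no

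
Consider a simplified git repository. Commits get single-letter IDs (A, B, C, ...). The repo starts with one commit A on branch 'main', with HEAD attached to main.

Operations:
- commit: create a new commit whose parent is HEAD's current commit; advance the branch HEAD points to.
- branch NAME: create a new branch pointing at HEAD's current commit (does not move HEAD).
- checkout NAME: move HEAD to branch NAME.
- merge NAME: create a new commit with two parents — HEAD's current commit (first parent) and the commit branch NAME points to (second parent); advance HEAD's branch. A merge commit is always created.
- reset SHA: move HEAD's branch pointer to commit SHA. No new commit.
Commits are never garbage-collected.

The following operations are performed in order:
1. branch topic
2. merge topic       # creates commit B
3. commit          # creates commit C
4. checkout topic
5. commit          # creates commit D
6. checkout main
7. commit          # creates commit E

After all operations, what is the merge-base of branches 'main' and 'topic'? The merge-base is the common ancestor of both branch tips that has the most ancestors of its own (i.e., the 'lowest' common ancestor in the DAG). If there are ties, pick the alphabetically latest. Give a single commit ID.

After op 1 (branch): HEAD=main@A [main=A topic=A]
After op 2 (merge): HEAD=main@B [main=B topic=A]
After op 3 (commit): HEAD=main@C [main=C topic=A]
After op 4 (checkout): HEAD=topic@A [main=C topic=A]
After op 5 (commit): HEAD=topic@D [main=C topic=D]
After op 6 (checkout): HEAD=main@C [main=C topic=D]
After op 7 (commit): HEAD=main@E [main=E topic=D]
ancestors(main=E): ['A', 'B', 'C', 'E']
ancestors(topic=D): ['A', 'D']
common: ['A']

Answer: A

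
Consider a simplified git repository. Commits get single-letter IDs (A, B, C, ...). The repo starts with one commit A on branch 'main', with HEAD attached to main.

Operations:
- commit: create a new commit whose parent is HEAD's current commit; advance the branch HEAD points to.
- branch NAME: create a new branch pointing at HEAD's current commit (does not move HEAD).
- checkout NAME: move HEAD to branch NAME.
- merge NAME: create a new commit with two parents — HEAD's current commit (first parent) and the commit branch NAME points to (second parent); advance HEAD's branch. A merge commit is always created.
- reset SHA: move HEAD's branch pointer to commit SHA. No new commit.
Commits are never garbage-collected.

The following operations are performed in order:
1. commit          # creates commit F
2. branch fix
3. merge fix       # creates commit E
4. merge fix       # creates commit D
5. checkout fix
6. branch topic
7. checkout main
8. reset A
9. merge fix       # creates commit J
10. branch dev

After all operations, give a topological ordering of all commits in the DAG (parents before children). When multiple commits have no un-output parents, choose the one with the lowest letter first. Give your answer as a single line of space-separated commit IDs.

Answer: A F E D J

Derivation:
After op 1 (commit): HEAD=main@F [main=F]
After op 2 (branch): HEAD=main@F [fix=F main=F]
After op 3 (merge): HEAD=main@E [fix=F main=E]
After op 4 (merge): HEAD=main@D [fix=F main=D]
After op 5 (checkout): HEAD=fix@F [fix=F main=D]
After op 6 (branch): HEAD=fix@F [fix=F main=D topic=F]
After op 7 (checkout): HEAD=main@D [fix=F main=D topic=F]
After op 8 (reset): HEAD=main@A [fix=F main=A topic=F]
After op 9 (merge): HEAD=main@J [fix=F main=J topic=F]
After op 10 (branch): HEAD=main@J [dev=J fix=F main=J topic=F]
commit A: parents=[]
commit D: parents=['E', 'F']
commit E: parents=['F', 'F']
commit F: parents=['A']
commit J: parents=['A', 'F']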